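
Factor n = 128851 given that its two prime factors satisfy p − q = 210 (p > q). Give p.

Since p = q + 210, we have 128851 = q(q + 210), so q² + 210q − 128851 = 0.
Discriminant: 210² + 4·128851 = 44100 + 515404 = 559504; √559504 = 748.
q = (−210 + 748)/2 = 269, and p = q + 210 = 479.
Check: 269 · 479 = 128851.

479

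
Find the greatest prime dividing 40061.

97

40061 = 7 · 5723
5723 = 59 · 97
97 is prime.
So 40061 = 7 · 59 · 97; the largest prime factor is 97.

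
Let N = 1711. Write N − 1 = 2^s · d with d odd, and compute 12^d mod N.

1467

1711 − 1 = 1710 = 2^1 · 855, so d = 855.
12^1 ≡ 12 (mod 1711)
12^2 ≡ 12^2 = 144 ≡ 144 (mod 1711)
12^4 ≡ 144^2 = 20736 ≡ 204 (mod 1711)
12^8 ≡ 204^2 = 41616 ≡ 552 (mod 1711)
12^16 ≡ 552^2 = 304704 ≡ 146 (mod 1711)
12^32 ≡ 146^2 = 21316 ≡ 784 (mod 1711)
12^64 ≡ 784^2 = 614656 ≡ 407 (mod 1711)
12^128 ≡ 407^2 = 165649 ≡ 1393 (mod 1711)
12^256 ≡ 1393^2 = 1940449 ≡ 175 (mod 1711)
12^512 ≡ 175^2 = 30625 ≡ 1538 (mod 1711)
855 = 512 + 256 + 64 + 16 + 4 + 2 + 1 in binary powers of 2.
So 12^855 ≡ 1538 · 175 · 407 · 146 · 204 · 144 · 12 ≡ 1467 (mod 1711).
Squaring chain: 1467; never reaches −1, so base 12 is a Miller–Rabin witness that 1711 is composite.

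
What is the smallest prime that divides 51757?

73

51757 is odd.
Digit sum 25, not divisible by 3.
Ends in 7: not divisible by 5.
7: 51757 = 7·7393 + 6
11: 51757 = 11·4705 + 2
13: 51757 = 13·3981 + 4
17: 51757 = 17·3044 + 9
19: 51757 = 19·2724 + 1
23: 51757 = 23·2250 + 7
29: 51757 = 29·1784 + 21
31: 51757 = 31·1669 + 18
37: 51757 = 37·1398 + 31
41: 51757 = 41·1262 + 15
43: 51757 = 43·1203 + 28
47: 51757 = 47·1101 + 10
53: 51757 = 53·976 + 29
59: 51757 = 59·877 + 14
61: 51757 = 61·848 + 29
67: 51757 = 67·772 + 33
71: 51757 = 71·728 + 69
73: 51757 = 73·709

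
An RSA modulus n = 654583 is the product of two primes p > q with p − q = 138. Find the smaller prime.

743

Since p = q + 138, we have 654583 = q(q + 138), so q² + 138q − 654583 = 0.
Discriminant: 138² + 4·654583 = 19044 + 2618332 = 2637376; √2637376 = 1624.
q = (−138 + 1624)/2 = 743, and p = q + 138 = 881.
Check: 743 · 881 = 654583.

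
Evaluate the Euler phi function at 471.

312

Factor: 471 = 3 · 157.
φ(471) = (3−1) · (157−1) = 2 · 156 = 312.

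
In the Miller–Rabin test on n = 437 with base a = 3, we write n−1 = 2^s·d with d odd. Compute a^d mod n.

437 − 1 = 436 = 2^2 · 109, so d = 109.
3^1 ≡ 3 (mod 437)
3^2 ≡ 3^2 = 9 ≡ 9 (mod 437)
3^4 ≡ 9^2 = 81 ≡ 81 (mod 437)
3^8 ≡ 81^2 = 6561 ≡ 6 (mod 437)
3^16 ≡ 6^2 = 36 ≡ 36 (mod 437)
3^32 ≡ 36^2 = 1296 ≡ 422 (mod 437)
3^64 ≡ 422^2 = 178084 ≡ 225 (mod 437)
109 = 64 + 32 + 8 + 4 + 1 in binary powers of 2.
So 3^109 ≡ 225 · 422 · 6 · 81 · 3 ≡ 307 (mod 437).
Squaring chain: 307 → 294; never reaches −1, so base 3 is a Miller–Rabin witness that 437 is composite.

307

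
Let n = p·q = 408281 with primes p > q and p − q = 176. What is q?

Since p = q + 176, we have 408281 = q(q + 176), so q² + 176q − 408281 = 0.
Discriminant: 176² + 4·408281 = 30976 + 1633124 = 1664100; √1664100 = 1290.
q = (−176 + 1290)/2 = 557, and p = q + 176 = 733.
Check: 557 · 733 = 408281.

557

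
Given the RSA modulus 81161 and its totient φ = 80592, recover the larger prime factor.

293

φ(n) = (p−1)(q−1) = n − (p+q) + 1, so p + q = 81161 − 80592 + 1 = 570.
p and q are the roots of t² − 570t + 81161 = 0.
Discriminant: 570² − 4·81161 = 324900 − 324644 = 256; √256 = 16.
q = (570 − 16)/2 = 277, p = (570 + 16)/2 = 293.
Check: 277 · 293 = 81161.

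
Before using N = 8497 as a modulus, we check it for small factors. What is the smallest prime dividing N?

8497 is odd.
Digit sum 28, not divisible by 3.
Ends in 7: not divisible by 5.
7: 8497 = 7·1213 + 6
11: 8497 = 11·772 + 5
13: 8497 = 13·653 + 8
17: 8497 = 17·499 + 14
19: 8497 = 19·447 + 4
23: 8497 = 23·369 + 10
29: 8497 = 29·293

29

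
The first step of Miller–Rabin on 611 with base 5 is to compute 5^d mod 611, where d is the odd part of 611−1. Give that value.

590

611 − 1 = 610 = 2^1 · 305, so d = 305.
5^1 ≡ 5 (mod 611)
5^2 ≡ 5^2 = 25 ≡ 25 (mod 611)
5^4 ≡ 25^2 = 625 ≡ 14 (mod 611)
5^8 ≡ 14^2 = 196 ≡ 196 (mod 611)
5^16 ≡ 196^2 = 38416 ≡ 534 (mod 611)
5^32 ≡ 534^2 = 285156 ≡ 430 (mod 611)
5^64 ≡ 430^2 = 184900 ≡ 378 (mod 611)
5^128 ≡ 378^2 = 142884 ≡ 521 (mod 611)
5^256 ≡ 521^2 = 271441 ≡ 157 (mod 611)
305 = 256 + 32 + 16 + 1 in binary powers of 2.
So 5^305 ≡ 157 · 430 · 534 · 5 ≡ 590 (mod 611).
Squaring chain: 590; never reaches −1, so base 5 is a Miller–Rabin witness that 611 is composite.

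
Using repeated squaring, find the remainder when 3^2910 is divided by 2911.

3^1 ≡ 3 (mod 2911)
3^2 ≡ 3^2 = 9 ≡ 9 (mod 2911)
3^4 ≡ 9^2 = 81 ≡ 81 (mod 2911)
3^8 ≡ 81^2 = 6561 ≡ 739 (mod 2911)
3^16 ≡ 739^2 = 546121 ≡ 1764 (mod 2911)
3^32 ≡ 1764^2 = 3111696 ≡ 2748 (mod 2911)
3^64 ≡ 2748^2 = 7551504 ≡ 370 (mod 2911)
3^128 ≡ 370^2 = 136900 ≡ 83 (mod 2911)
3^256 ≡ 83^2 = 6889 ≡ 1067 (mod 2911)
3^512 ≡ 1067^2 = 1138489 ≡ 288 (mod 2911)
3^1024 ≡ 288^2 = 82944 ≡ 1436 (mod 2911)
3^2048 ≡ 1436^2 = 2062096 ≡ 1108 (mod 2911)
2910 = 2048 + 512 + 256 + 64 + 16 + 8 + 4 + 2 in binary powers of 2.
So 3^2910 ≡ 1108 · 288 · 1067 · 370 · 1764 · 739 · 81 · 9 ≡ 811 (mod 2911).
Since 811 ≠ 1, base 3 is a Fermat witness: 2911 is composite.

811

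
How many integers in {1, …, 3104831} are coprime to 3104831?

3040960

Factor: 3104831 = 131 · 137 · 173.
φ(3104831) = (131−1) · (137−1) · (173−1) = 130 · 136 · 172 = 3040960.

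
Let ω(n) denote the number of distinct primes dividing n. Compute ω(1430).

1430 = 2 · 715
715 = 5 · 143
143 = 11 · 13
1430 = 2 · 5 · 11 · 13, which has 4 distinct prime factors.

4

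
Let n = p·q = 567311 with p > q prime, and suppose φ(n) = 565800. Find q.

φ(n) = (p−1)(q−1) = n − (p+q) + 1, so p + q = 567311 − 565800 + 1 = 1512.
p and q are the roots of t² − 1512t + 567311 = 0.
Discriminant: 1512² − 4·567311 = 2286144 − 2269244 = 16900; √16900 = 130.
q = (1512 − 130)/2 = 691, p = (1512 + 130)/2 = 821.
Check: 691 · 821 = 567311.

691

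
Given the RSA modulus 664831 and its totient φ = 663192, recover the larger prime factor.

φ(n) = (p−1)(q−1) = n − (p+q) + 1, so p + q = 664831 − 663192 + 1 = 1640.
p and q are the roots of t² − 1640t + 664831 = 0.
Discriminant: 1640² − 4·664831 = 2689600 − 2659324 = 30276; √30276 = 174.
q = (1640 − 174)/2 = 733, p = (1640 + 174)/2 = 907.
Check: 733 · 907 = 664831.

907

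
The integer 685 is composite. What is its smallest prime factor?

685 is odd.
Digit sum 19, not divisible by 3.
Ends in 5: divisible by 5.

5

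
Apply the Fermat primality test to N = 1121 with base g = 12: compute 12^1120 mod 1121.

197

12^1 ≡ 12 (mod 1121)
12^2 ≡ 12^2 = 144 ≡ 144 (mod 1121)
12^4 ≡ 144^2 = 20736 ≡ 558 (mod 1121)
12^8 ≡ 558^2 = 311364 ≡ 847 (mod 1121)
12^16 ≡ 847^2 = 717409 ≡ 1090 (mod 1121)
12^32 ≡ 1090^2 = 1188100 ≡ 961 (mod 1121)
12^64 ≡ 961^2 = 923521 ≡ 938 (mod 1121)
12^128 ≡ 938^2 = 879844 ≡ 980 (mod 1121)
12^256 ≡ 980^2 = 960400 ≡ 824 (mod 1121)
12^512 ≡ 824^2 = 678976 ≡ 771 (mod 1121)
12^1024 ≡ 771^2 = 594441 ≡ 311 (mod 1121)
1120 = 1024 + 64 + 32 in binary powers of 2.
So 12^1120 ≡ 311 · 938 · 961 ≡ 197 (mod 1121).
Since 197 ≠ 1, base 12 is a Fermat witness: 1121 is composite.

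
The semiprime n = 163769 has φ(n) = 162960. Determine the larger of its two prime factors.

φ(n) = (p−1)(q−1) = n − (p+q) + 1, so p + q = 163769 − 162960 + 1 = 810.
p and q are the roots of t² − 810t + 163769 = 0.
Discriminant: 810² − 4·163769 = 656100 − 655076 = 1024; √1024 = 32.
q = (810 − 32)/2 = 389, p = (810 + 32)/2 = 421.
Check: 389 · 421 = 163769.

421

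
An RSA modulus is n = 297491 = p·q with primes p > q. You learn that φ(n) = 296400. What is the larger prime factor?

571

φ(n) = (p−1)(q−1) = n − (p+q) + 1, so p + q = 297491 − 296400 + 1 = 1092.
p and q are the roots of t² − 1092t + 297491 = 0.
Discriminant: 1092² − 4·297491 = 1192464 − 1189964 = 2500; √2500 = 50.
q = (1092 − 50)/2 = 521, p = (1092 + 50)/2 = 571.
Check: 521 · 571 = 297491.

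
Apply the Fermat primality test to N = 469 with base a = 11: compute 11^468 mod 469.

11^1 ≡ 11 (mod 469)
11^2 ≡ 11^2 = 121 ≡ 121 (mod 469)
11^4 ≡ 121^2 = 14641 ≡ 102 (mod 469)
11^8 ≡ 102^2 = 10404 ≡ 86 (mod 469)
11^16 ≡ 86^2 = 7396 ≡ 361 (mod 469)
11^32 ≡ 361^2 = 130321 ≡ 408 (mod 469)
11^64 ≡ 408^2 = 166464 ≡ 438 (mod 469)
11^128 ≡ 438^2 = 191844 ≡ 23 (mod 469)
11^256 ≡ 23^2 = 529 ≡ 60 (mod 469)
468 = 256 + 128 + 64 + 16 + 4 in binary powers of 2.
So 11^468 ≡ 60 · 23 · 438 · 361 · 102 ≡ 148 (mod 469).
Since 148 ≠ 1, base 11 is a Fermat witness: 469 is composite.

148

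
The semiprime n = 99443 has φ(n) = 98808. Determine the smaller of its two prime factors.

277

φ(n) = (p−1)(q−1) = n − (p+q) + 1, so p + q = 99443 − 98808 + 1 = 636.
p and q are the roots of t² − 636t + 99443 = 0.
Discriminant: 636² − 4·99443 = 404496 − 397772 = 6724; √6724 = 82.
q = (636 − 82)/2 = 277, p = (636 + 82)/2 = 359.
Check: 277 · 359 = 99443.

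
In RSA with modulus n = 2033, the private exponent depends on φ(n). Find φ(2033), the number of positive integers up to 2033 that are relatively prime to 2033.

Factor: 2033 = 19 · 107.
φ(2033) = (19−1) · (107−1) = 18 · 106 = 1908.

1908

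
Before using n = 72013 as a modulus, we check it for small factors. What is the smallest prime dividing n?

72013 is odd.
Digit sum 13, not divisible by 3.
Ends in 3: not divisible by 5.
7: 72013 = 7·10287 + 4
11: 72013 = 11·6546 + 7
13: 72013 = 13·5539 + 6
17: 72013 = 17·4236 + 1
19: 72013 = 19·3790 + 3
23: 72013 = 23·3131

23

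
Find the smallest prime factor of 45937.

45937 is odd.
Digit sum 28, not divisible by 3.
Ends in 7: not divisible by 5.
7: 45937 = 7·6562 + 3
11: 45937 = 11·4176 + 1
13: 45937 = 13·3533 + 8
17: 45937 = 17·2702 + 3
19: 45937 = 19·2417 + 14
23: 45937 = 23·1997 + 6
29: 45937 = 29·1584 + 1
31: 45937 = 31·1481 + 26
37: 45937 = 37·1241 + 20
41: 45937 = 41·1120 + 17
43: 45937 = 43·1068 + 13
47: 45937 = 47·977 + 18
53: 45937 = 53·866 + 39
59: 45937 = 59·778 + 35
61: 45937 = 61·753 + 4
67: 45937 = 67·685 + 42
71: 45937 = 71·647

71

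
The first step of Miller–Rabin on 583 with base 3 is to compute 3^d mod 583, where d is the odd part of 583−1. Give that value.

583 − 1 = 582 = 2^1 · 291, so d = 291.
3^1 ≡ 3 (mod 583)
3^2 ≡ 3^2 = 9 ≡ 9 (mod 583)
3^4 ≡ 9^2 = 81 ≡ 81 (mod 583)
3^8 ≡ 81^2 = 6561 ≡ 148 (mod 583)
3^16 ≡ 148^2 = 21904 ≡ 333 (mod 583)
3^32 ≡ 333^2 = 110889 ≡ 119 (mod 583)
3^64 ≡ 119^2 = 14161 ≡ 169 (mod 583)
3^128 ≡ 169^2 = 28561 ≡ 577 (mod 583)
3^256 ≡ 577^2 = 332929 ≡ 36 (mod 583)
291 = 256 + 32 + 2 + 1 in binary powers of 2.
So 3^291 ≡ 36 · 119 · 9 · 3 ≡ 234 (mod 583).
Squaring chain: 234; never reaches −1, so base 3 is a Miller–Rabin witness that 583 is composite.

234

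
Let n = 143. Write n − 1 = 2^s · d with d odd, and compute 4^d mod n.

114

143 − 1 = 142 = 2^1 · 71, so d = 71.
4^1 ≡ 4 (mod 143)
4^2 ≡ 4^2 = 16 ≡ 16 (mod 143)
4^4 ≡ 16^2 = 256 ≡ 113 (mod 143)
4^8 ≡ 113^2 = 12769 ≡ 42 (mod 143)
4^16 ≡ 42^2 = 1764 ≡ 48 (mod 143)
4^32 ≡ 48^2 = 2304 ≡ 16 (mod 143)
4^64 ≡ 16^2 = 256 ≡ 113 (mod 143)
71 = 64 + 4 + 2 + 1 in binary powers of 2.
So 4^71 ≡ 113 · 113 · 16 · 4 ≡ 114 (mod 143).
Squaring chain: 114; never reaches −1, so base 4 is a Miller–Rabin witness that 143 is composite.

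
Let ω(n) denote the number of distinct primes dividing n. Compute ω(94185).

5

94185 = 3^2 · 10465
10465 = 5 · 2093
2093 = 7 · 299
299 = 13 · 23
94185 = 3^2 · 5 · 7 · 13 · 23, which has 5 distinct prime factors.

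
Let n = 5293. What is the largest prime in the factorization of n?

79

5293 = 67 · 79
79 is prime.
So 5293 = 67 · 79; the largest prime factor is 79.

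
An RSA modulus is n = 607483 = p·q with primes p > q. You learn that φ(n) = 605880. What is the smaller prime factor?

φ(n) = (p−1)(q−1) = n − (p+q) + 1, so p + q = 607483 − 605880 + 1 = 1604.
p and q are the roots of t² − 1604t + 607483 = 0.
Discriminant: 1604² − 4·607483 = 2572816 − 2429932 = 142884; √142884 = 378.
q = (1604 − 378)/2 = 613, p = (1604 + 378)/2 = 991.
Check: 613 · 991 = 607483.

613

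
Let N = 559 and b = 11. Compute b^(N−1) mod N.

11^1 ≡ 11 (mod 559)
11^2 ≡ 11^2 = 121 ≡ 121 (mod 559)
11^4 ≡ 121^2 = 14641 ≡ 107 (mod 559)
11^8 ≡ 107^2 = 11449 ≡ 269 (mod 559)
11^16 ≡ 269^2 = 72361 ≡ 250 (mod 559)
11^32 ≡ 250^2 = 62500 ≡ 451 (mod 559)
11^64 ≡ 451^2 = 203401 ≡ 484 (mod 559)
11^128 ≡ 484^2 = 234256 ≡ 35 (mod 559)
11^256 ≡ 35^2 = 1225 ≡ 107 (mod 559)
11^512 ≡ 107^2 = 11449 ≡ 269 (mod 559)
558 = 512 + 32 + 8 + 4 + 2 in binary powers of 2.
So 11^558 ≡ 269 · 451 · 269 · 107 · 121 ≡ 532 (mod 559).
Since 532 ≠ 1, base 11 is a Fermat witness: 559 is composite.

532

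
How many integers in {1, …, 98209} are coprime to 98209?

Factor: 98209 = 17 · 53 · 109.
φ(98209) = (17−1) · (53−1) · (109−1) = 16 · 52 · 108 = 89856.

89856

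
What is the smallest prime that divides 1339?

1339 is odd.
Digit sum 16, not divisible by 3.
Ends in 9: not divisible by 5.
7: 1339 = 7·191 + 2
11: 1339 = 11·121 + 8
13: 1339 = 13·103

13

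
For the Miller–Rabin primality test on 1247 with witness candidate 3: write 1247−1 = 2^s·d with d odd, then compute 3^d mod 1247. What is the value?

1247 − 1 = 1246 = 2^1 · 623, so d = 623.
3^1 ≡ 3 (mod 1247)
3^2 ≡ 3^2 = 9 ≡ 9 (mod 1247)
3^4 ≡ 9^2 = 81 ≡ 81 (mod 1247)
3^8 ≡ 81^2 = 6561 ≡ 326 (mod 1247)
3^16 ≡ 326^2 = 106276 ≡ 281 (mod 1247)
3^32 ≡ 281^2 = 78961 ≡ 400 (mod 1247)
3^64 ≡ 400^2 = 160000 ≡ 384 (mod 1247)
3^128 ≡ 384^2 = 147456 ≡ 310 (mod 1247)
3^256 ≡ 310^2 = 96100 ≡ 81 (mod 1247)
3^512 ≡ 81^2 = 6561 ≡ 326 (mod 1247)
623 = 512 + 64 + 32 + 8 + 4 + 2 + 1 in binary powers of 2.
So 3^623 ≡ 326 · 384 · 400 · 326 · 81 · 9 · 3 ≡ 824 (mod 1247).
Squaring chain: 824; never reaches −1, so base 3 is a Miller–Rabin witness that 1247 is composite.

824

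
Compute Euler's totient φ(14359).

14104

Factor: 14359 = 83 · 173.
φ(14359) = (83−1) · (173−1) = 82 · 172 = 14104.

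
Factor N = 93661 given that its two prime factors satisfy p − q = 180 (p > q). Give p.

409

Since p = q + 180, we have 93661 = q(q + 180), so q² + 180q − 93661 = 0.
Discriminant: 180² + 4·93661 = 32400 + 374644 = 407044; √407044 = 638.
q = (−180 + 638)/2 = 229, and p = q + 180 = 409.
Check: 229 · 409 = 93661.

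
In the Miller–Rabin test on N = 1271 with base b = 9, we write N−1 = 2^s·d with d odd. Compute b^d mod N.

893

1271 − 1 = 1270 = 2^1 · 635, so d = 635.
9^1 ≡ 9 (mod 1271)
9^2 ≡ 9^2 = 81 ≡ 81 (mod 1271)
9^4 ≡ 81^2 = 6561 ≡ 206 (mod 1271)
9^8 ≡ 206^2 = 42436 ≡ 493 (mod 1271)
9^16 ≡ 493^2 = 243049 ≡ 288 (mod 1271)
9^32 ≡ 288^2 = 82944 ≡ 329 (mod 1271)
9^64 ≡ 329^2 = 108241 ≡ 206 (mod 1271)
9^128 ≡ 206^2 = 42436 ≡ 493 (mod 1271)
9^256 ≡ 493^2 = 243049 ≡ 288 (mod 1271)
9^512 ≡ 288^2 = 82944 ≡ 329 (mod 1271)
635 = 512 + 64 + 32 + 16 + 8 + 2 + 1 in binary powers of 2.
So 9^635 ≡ 329 · 206 · 329 · 288 · 493 · 81 · 9 ≡ 893 (mod 1271).
Squaring chain: 893; never reaches −1, so base 9 is a Miller–Rabin witness that 1271 is composite.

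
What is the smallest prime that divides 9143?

41

9143 is odd.
Digit sum 17, not divisible by 3.
Ends in 3: not divisible by 5.
7: 9143 = 7·1306 + 1
11: 9143 = 11·831 + 2
13: 9143 = 13·703 + 4
17: 9143 = 17·537 + 14
19: 9143 = 19·481 + 4
23: 9143 = 23·397 + 12
29: 9143 = 29·315 + 8
31: 9143 = 31·294 + 29
37: 9143 = 37·247 + 4
41: 9143 = 41·223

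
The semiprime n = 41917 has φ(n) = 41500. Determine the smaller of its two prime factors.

167

φ(n) = (p−1)(q−1) = n − (p+q) + 1, so p + q = 41917 − 41500 + 1 = 418.
p and q are the roots of t² − 418t + 41917 = 0.
Discriminant: 418² − 4·41917 = 174724 − 167668 = 7056; √7056 = 84.
q = (418 − 84)/2 = 167, p = (418 + 84)/2 = 251.
Check: 167 · 251 = 41917.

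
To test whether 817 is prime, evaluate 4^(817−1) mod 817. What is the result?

4^1 ≡ 4 (mod 817)
4^2 ≡ 4^2 = 16 ≡ 16 (mod 817)
4^4 ≡ 16^2 = 256 ≡ 256 (mod 817)
4^8 ≡ 256^2 = 65536 ≡ 176 (mod 817)
4^16 ≡ 176^2 = 30976 ≡ 747 (mod 817)
4^32 ≡ 747^2 = 558009 ≡ 815 (mod 817)
4^64 ≡ 815^2 = 664225 ≡ 4 (mod 817)
4^128 ≡ 4^2 = 16 ≡ 16 (mod 817)
4^256 ≡ 16^2 = 256 ≡ 256 (mod 817)
4^512 ≡ 256^2 = 65536 ≡ 176 (mod 817)
816 = 512 + 256 + 32 + 16 in binary powers of 2.
So 4^816 ≡ 176 · 256 · 815 · 747 ≡ 600 (mod 817).
Since 600 ≠ 1, base 4 is a Fermat witness: 817 is composite.

600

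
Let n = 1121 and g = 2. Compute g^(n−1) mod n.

2^1 ≡ 2 (mod 1121)
2^2 ≡ 2^2 = 4 ≡ 4 (mod 1121)
2^4 ≡ 4^2 = 16 ≡ 16 (mod 1121)
2^8 ≡ 16^2 = 256 ≡ 256 (mod 1121)
2^16 ≡ 256^2 = 65536 ≡ 518 (mod 1121)
2^32 ≡ 518^2 = 268324 ≡ 405 (mod 1121)
2^64 ≡ 405^2 = 164025 ≡ 359 (mod 1121)
2^128 ≡ 359^2 = 128881 ≡ 1087 (mod 1121)
2^256 ≡ 1087^2 = 1181569 ≡ 35 (mod 1121)
2^512 ≡ 35^2 = 1225 ≡ 104 (mod 1121)
2^1024 ≡ 104^2 = 10816 ≡ 727 (mod 1121)
1120 = 1024 + 64 + 32 in binary powers of 2.
So 2^1120 ≡ 727 · 359 · 405 ≡ 833 (mod 1121).
Since 833 ≠ 1, base 2 is a Fermat witness: 1121 is composite.

833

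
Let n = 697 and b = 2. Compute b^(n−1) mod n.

18

2^1 ≡ 2 (mod 697)
2^2 ≡ 2^2 = 4 ≡ 4 (mod 697)
2^4 ≡ 4^2 = 16 ≡ 16 (mod 697)
2^8 ≡ 16^2 = 256 ≡ 256 (mod 697)
2^16 ≡ 256^2 = 65536 ≡ 18 (mod 697)
2^32 ≡ 18^2 = 324 ≡ 324 (mod 697)
2^64 ≡ 324^2 = 104976 ≡ 426 (mod 697)
2^128 ≡ 426^2 = 181476 ≡ 256 (mod 697)
2^256 ≡ 256^2 = 65536 ≡ 18 (mod 697)
2^512 ≡ 18^2 = 324 ≡ 324 (mod 697)
696 = 512 + 128 + 32 + 16 + 8 in binary powers of 2.
So 2^696 ≡ 324 · 256 · 324 · 18 · 256 ≡ 18 (mod 697).
Since 18 ≠ 1, base 2 is a Fermat witness: 697 is composite.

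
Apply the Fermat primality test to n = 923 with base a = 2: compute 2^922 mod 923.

49

2^1 ≡ 2 (mod 923)
2^2 ≡ 2^2 = 4 ≡ 4 (mod 923)
2^4 ≡ 4^2 = 16 ≡ 16 (mod 923)
2^8 ≡ 16^2 = 256 ≡ 256 (mod 923)
2^16 ≡ 256^2 = 65536 ≡ 3 (mod 923)
2^32 ≡ 3^2 = 9 ≡ 9 (mod 923)
2^64 ≡ 9^2 = 81 ≡ 81 (mod 923)
2^128 ≡ 81^2 = 6561 ≡ 100 (mod 923)
2^256 ≡ 100^2 = 10000 ≡ 770 (mod 923)
2^512 ≡ 770^2 = 592900 ≡ 334 (mod 923)
922 = 512 + 256 + 128 + 16 + 8 + 2 in binary powers of 2.
So 2^922 ≡ 334 · 770 · 100 · 3 · 256 · 4 ≡ 49 (mod 923).
Since 49 ≠ 1, base 2 is a Fermat witness: 923 is composite.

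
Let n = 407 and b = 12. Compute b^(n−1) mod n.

12^1 ≡ 12 (mod 407)
12^2 ≡ 12^2 = 144 ≡ 144 (mod 407)
12^4 ≡ 144^2 = 20736 ≡ 386 (mod 407)
12^8 ≡ 386^2 = 148996 ≡ 34 (mod 407)
12^16 ≡ 34^2 = 1156 ≡ 342 (mod 407)
12^32 ≡ 342^2 = 116964 ≡ 155 (mod 407)
12^64 ≡ 155^2 = 24025 ≡ 12 (mod 407)
12^128 ≡ 12^2 = 144 ≡ 144 (mod 407)
12^256 ≡ 144^2 = 20736 ≡ 386 (mod 407)
406 = 256 + 128 + 16 + 4 + 2 in binary powers of 2.
So 12^406 ≡ 386 · 144 · 342 · 386 · 144 ≡ 12 (mod 407).
Since 12 ≠ 1, base 12 is a Fermat witness: 407 is composite.

12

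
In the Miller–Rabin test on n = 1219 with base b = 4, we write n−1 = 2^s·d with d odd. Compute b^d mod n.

1219 − 1 = 1218 = 2^1 · 609, so d = 609.
4^1 ≡ 4 (mod 1219)
4^2 ≡ 4^2 = 16 ≡ 16 (mod 1219)
4^4 ≡ 16^2 = 256 ≡ 256 (mod 1219)
4^8 ≡ 256^2 = 65536 ≡ 929 (mod 1219)
4^16 ≡ 929^2 = 863041 ≡ 1208 (mod 1219)
4^32 ≡ 1208^2 = 1459264 ≡ 121 (mod 1219)
4^64 ≡ 121^2 = 14641 ≡ 13 (mod 1219)
4^128 ≡ 13^2 = 169 ≡ 169 (mod 1219)
4^256 ≡ 169^2 = 28561 ≡ 524 (mod 1219)
4^512 ≡ 524^2 = 274576 ≡ 301 (mod 1219)
609 = 512 + 64 + 32 + 1 in binary powers of 2.
So 4^609 ≡ 301 · 13 · 121 · 4 ≡ 785 (mod 1219).
Squaring chain: 785; never reaches −1, so base 4 is a Miller–Rabin witness that 1219 is composite.

785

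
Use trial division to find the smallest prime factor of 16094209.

71

16094209 is odd.
Digit sum 31, not divisible by 3.
Ends in 9: not divisible by 5.
7: 16094209 = 7·2299172 + 5
11: 16094209 = 11·1463109 + 10
13: 16094209 = 13·1238016 + 1
17: 16094209 = 17·946718 + 3
19: 16094209 = 19·847063 + 12
23: 16094209 = 23·699748 + 5
29: 16094209 = 29·554972 + 21
31: 16094209 = 31·519168 + 1
37: 16094209 = 37·434978 + 23
41: 16094209 = 41·392541 + 28
43: 16094209 = 43·374283 + 40
47: 16094209 = 47·342429 + 46
53: 16094209 = 53·303664 + 17
59: 16094209 = 59·272783 + 12
61: 16094209 = 61·263839 + 30
67: 16094209 = 67·240212 + 5
71: 16094209 = 71·226679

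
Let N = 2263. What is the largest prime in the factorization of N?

2263 = 31 · 73
73 is prime.
So 2263 = 31 · 73; the largest prime factor is 73.

73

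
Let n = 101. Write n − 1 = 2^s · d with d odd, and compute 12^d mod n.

91

101 − 1 = 100 = 2^2 · 25, so d = 25.
12^1 ≡ 12 (mod 101)
12^2 ≡ 12^2 = 144 ≡ 43 (mod 101)
12^4 ≡ 43^2 = 1849 ≡ 31 (mod 101)
12^8 ≡ 31^2 = 961 ≡ 52 (mod 101)
12^16 ≡ 52^2 = 2704 ≡ 78 (mod 101)
25 = 16 + 8 + 1 in binary powers of 2.
So 12^25 ≡ 78 · 52 · 12 ≡ 91 (mod 101).
Squaring chain: 91 → 100; reaches −1, so base 12 does not prove 101 composite.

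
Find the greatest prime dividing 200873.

200873 = 37 · 5429
5429 = 61 · 89
89 is prime.
So 200873 = 37 · 61 · 89; the largest prime factor is 89.

89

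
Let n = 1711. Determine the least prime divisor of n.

1711 is odd.
Digit sum 10, not divisible by 3.
Ends in 1: not divisible by 5.
7: 1711 = 7·244 + 3
11: 1711 = 11·155 + 6
13: 1711 = 13·131 + 8
17: 1711 = 17·100 + 11
19: 1711 = 19·90 + 1
23: 1711 = 23·74 + 9
29: 1711 = 29·59

29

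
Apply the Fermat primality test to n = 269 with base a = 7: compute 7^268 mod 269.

1

7^1 ≡ 7 (mod 269)
7^2 ≡ 7^2 = 49 ≡ 49 (mod 269)
7^4 ≡ 49^2 = 2401 ≡ 249 (mod 269)
7^8 ≡ 249^2 = 62001 ≡ 131 (mod 269)
7^16 ≡ 131^2 = 17161 ≡ 214 (mod 269)
7^32 ≡ 214^2 = 45796 ≡ 66 (mod 269)
7^64 ≡ 66^2 = 4356 ≡ 52 (mod 269)
7^128 ≡ 52^2 = 2704 ≡ 14 (mod 269)
7^256 ≡ 14^2 = 196 ≡ 196 (mod 269)
268 = 256 + 8 + 4 in binary powers of 2.
So 7^268 ≡ 196 · 131 · 249 ≡ 1 (mod 269).
Since the result is 1, base 7 gives no evidence that 269 is composite.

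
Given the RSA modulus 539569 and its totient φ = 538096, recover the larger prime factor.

φ(n) = (p−1)(q−1) = n − (p+q) + 1, so p + q = 539569 − 538096 + 1 = 1474.
p and q are the roots of t² − 1474t + 539569 = 0.
Discriminant: 1474² − 4·539569 = 2172676 − 2158276 = 14400; √14400 = 120.
q = (1474 − 120)/2 = 677, p = (1474 + 120)/2 = 797.
Check: 677 · 797 = 539569.

797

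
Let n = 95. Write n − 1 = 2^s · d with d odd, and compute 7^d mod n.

68

95 − 1 = 94 = 2^1 · 47, so d = 47.
7^1 ≡ 7 (mod 95)
7^2 ≡ 7^2 = 49 ≡ 49 (mod 95)
7^4 ≡ 49^2 = 2401 ≡ 26 (mod 95)
7^8 ≡ 26^2 = 676 ≡ 11 (mod 95)
7^16 ≡ 11^2 = 121 ≡ 26 (mod 95)
7^32 ≡ 26^2 = 676 ≡ 11 (mod 95)
47 = 32 + 8 + 4 + 2 + 1 in binary powers of 2.
So 7^47 ≡ 11 · 11 · 26 · 49 · 7 ≡ 68 (mod 95).
Squaring chain: 68; never reaches −1, so base 7 is a Miller–Rabin witness that 95 is composite.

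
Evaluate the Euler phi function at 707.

Factor: 707 = 7 · 101.
φ(707) = (7−1) · (101−1) = 6 · 100 = 600.

600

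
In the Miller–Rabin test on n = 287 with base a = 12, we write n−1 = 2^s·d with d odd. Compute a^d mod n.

199

287 − 1 = 286 = 2^1 · 143, so d = 143.
12^1 ≡ 12 (mod 287)
12^2 ≡ 12^2 = 144 ≡ 144 (mod 287)
12^4 ≡ 144^2 = 20736 ≡ 72 (mod 287)
12^8 ≡ 72^2 = 5184 ≡ 18 (mod 287)
12^16 ≡ 18^2 = 324 ≡ 37 (mod 287)
12^32 ≡ 37^2 = 1369 ≡ 221 (mod 287)
12^64 ≡ 221^2 = 48841 ≡ 51 (mod 287)
12^128 ≡ 51^2 = 2601 ≡ 18 (mod 287)
143 = 128 + 8 + 4 + 2 + 1 in binary powers of 2.
So 12^143 ≡ 18 · 18 · 72 · 144 · 12 ≡ 199 (mod 287).
Squaring chain: 199; never reaches −1, so base 12 is a Miller–Rabin witness that 287 is composite.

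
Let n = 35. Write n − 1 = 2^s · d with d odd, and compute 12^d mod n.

17

35 − 1 = 34 = 2^1 · 17, so d = 17.
12^1 ≡ 12 (mod 35)
12^2 ≡ 12^2 = 144 ≡ 4 (mod 35)
12^4 ≡ 4^2 = 16 ≡ 16 (mod 35)
12^8 ≡ 16^2 = 256 ≡ 11 (mod 35)
12^16 ≡ 11^2 = 121 ≡ 16 (mod 35)
17 = 16 + 1 in binary powers of 2.
So 12^17 ≡ 16 · 12 ≡ 17 (mod 35).
Squaring chain: 17; never reaches −1, so base 12 is a Miller–Rabin witness that 35 is composite.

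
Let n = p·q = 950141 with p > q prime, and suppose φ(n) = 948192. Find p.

997

φ(n) = (p−1)(q−1) = n − (p+q) + 1, so p + q = 950141 − 948192 + 1 = 1950.
p and q are the roots of t² − 1950t + 950141 = 0.
Discriminant: 1950² − 4·950141 = 3802500 − 3800564 = 1936; √1936 = 44.
q = (1950 − 44)/2 = 953, p = (1950 + 44)/2 = 997.
Check: 953 · 997 = 950141.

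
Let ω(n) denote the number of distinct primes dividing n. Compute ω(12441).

12441 = 3 · 4147
4147 = 11 · 377
377 = 13 · 29
12441 = 3 · 11 · 13 · 29, which has 4 distinct prime factors.

4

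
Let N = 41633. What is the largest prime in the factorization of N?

41633 = 17 · 2449
2449 = 31 · 79
79 is prime.
So 41633 = 17 · 31 · 79; the largest prime factor is 79.

79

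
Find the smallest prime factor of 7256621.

61

7256621 is odd.
Digit sum 29, not divisible by 3.
Ends in 1: not divisible by 5.
7: 7256621 = 7·1036660 + 1
11: 7256621 = 11·659692 + 9
13: 7256621 = 13·558201 + 8
17: 7256621 = 17·426860 + 1
19: 7256621 = 19·381927 + 8
23: 7256621 = 23·315505 + 6
29: 7256621 = 29·250228 + 9
31: 7256621 = 31·234084 + 17
37: 7256621 = 37·196124 + 33
41: 7256621 = 41·176990 + 31
43: 7256621 = 43·168758 + 27
47: 7256621 = 47·154396 + 9
53: 7256621 = 53·136917 + 20
59: 7256621 = 59·122993 + 34
61: 7256621 = 61·118961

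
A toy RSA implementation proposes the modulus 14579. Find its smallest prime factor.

61

14579 is odd.
Digit sum 26, not divisible by 3.
Ends in 9: not divisible by 5.
7: 14579 = 7·2082 + 5
11: 14579 = 11·1325 + 4
13: 14579 = 13·1121 + 6
17: 14579 = 17·857 + 10
19: 14579 = 19·767 + 6
23: 14579 = 23·633 + 20
29: 14579 = 29·502 + 21
31: 14579 = 31·470 + 9
37: 14579 = 37·394 + 1
41: 14579 = 41·355 + 24
43: 14579 = 43·339 + 2
47: 14579 = 47·310 + 9
53: 14579 = 53·275 + 4
59: 14579 = 59·247 + 6
61: 14579 = 61·239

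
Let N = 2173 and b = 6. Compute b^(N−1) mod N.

6^1 ≡ 6 (mod 2173)
6^2 ≡ 6^2 = 36 ≡ 36 (mod 2173)
6^4 ≡ 36^2 = 1296 ≡ 1296 (mod 2173)
6^8 ≡ 1296^2 = 1679616 ≡ 2060 (mod 2173)
6^16 ≡ 2060^2 = 4243600 ≡ 1904 (mod 2173)
6^32 ≡ 1904^2 = 3625216 ≡ 652 (mod 2173)
6^64 ≡ 652^2 = 425104 ≡ 1369 (mod 2173)
6^128 ≡ 1369^2 = 1874161 ≡ 1035 (mod 2173)
6^256 ≡ 1035^2 = 1071225 ≡ 2109 (mod 2173)
6^512 ≡ 2109^2 = 4447881 ≡ 1923 (mod 2173)
6^1024 ≡ 1923^2 = 3697929 ≡ 1656 (mod 2173)
6^2048 ≡ 1656^2 = 2742336 ≡ 10 (mod 2173)
2172 = 2048 + 64 + 32 + 16 + 8 + 4 in binary powers of 2.
So 6^2172 ≡ 10 · 1369 · 652 · 1904 · 2060 · 1296 ≡ 1849 (mod 2173).
Since 1849 ≠ 1, base 6 is a Fermat witness: 2173 is composite.

1849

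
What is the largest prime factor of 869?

869 = 11 · 79
79 is prime.
So 869 = 11 · 79; the largest prime factor is 79.

79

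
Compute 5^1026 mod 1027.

5^1 ≡ 5 (mod 1027)
5^2 ≡ 5^2 = 25 ≡ 25 (mod 1027)
5^4 ≡ 25^2 = 625 ≡ 625 (mod 1027)
5^8 ≡ 625^2 = 390625 ≡ 365 (mod 1027)
5^16 ≡ 365^2 = 133225 ≡ 742 (mod 1027)
5^32 ≡ 742^2 = 550564 ≡ 92 (mod 1027)
5^64 ≡ 92^2 = 8464 ≡ 248 (mod 1027)
5^128 ≡ 248^2 = 61504 ≡ 911 (mod 1027)
5^256 ≡ 911^2 = 829921 ≡ 105 (mod 1027)
5^512 ≡ 105^2 = 11025 ≡ 755 (mod 1027)
5^1024 ≡ 755^2 = 570025 ≡ 40 (mod 1027)
1026 = 1024 + 2 in binary powers of 2.
So 5^1026 ≡ 40 · 25 ≡ 1000 (mod 1027).
Since 1000 ≠ 1, base 5 is a Fermat witness: 1027 is composite.

1000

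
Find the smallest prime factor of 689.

13

689 is odd.
Digit sum 23, not divisible by 3.
Ends in 9: not divisible by 5.
7: 689 = 7·98 + 3
11: 689 = 11·62 + 7
13: 689 = 13·53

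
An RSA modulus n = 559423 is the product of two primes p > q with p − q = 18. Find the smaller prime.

739

Since p = q + 18, we have 559423 = q(q + 18), so q² + 18q − 559423 = 0.
Discriminant: 18² + 4·559423 = 324 + 2237692 = 2238016; √2238016 = 1496.
q = (−18 + 1496)/2 = 739, and p = q + 18 = 757.
Check: 739 · 757 = 559423.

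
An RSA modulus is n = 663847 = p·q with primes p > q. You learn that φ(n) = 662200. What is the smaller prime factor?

φ(n) = (p−1)(q−1) = n − (p+q) + 1, so p + q = 663847 − 662200 + 1 = 1648.
p and q are the roots of t² − 1648t + 663847 = 0.
Discriminant: 1648² − 4·663847 = 2715904 − 2655388 = 60516; √60516 = 246.
q = (1648 − 246)/2 = 701, p = (1648 + 246)/2 = 947.
Check: 701 · 947 = 663847.

701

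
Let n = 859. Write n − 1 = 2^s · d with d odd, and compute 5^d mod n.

1

859 − 1 = 858 = 2^1 · 429, so d = 429.
5^1 ≡ 5 (mod 859)
5^2 ≡ 5^2 = 25 ≡ 25 (mod 859)
5^4 ≡ 25^2 = 625 ≡ 625 (mod 859)
5^8 ≡ 625^2 = 390625 ≡ 639 (mod 859)
5^16 ≡ 639^2 = 408321 ≡ 296 (mod 859)
5^32 ≡ 296^2 = 87616 ≡ 857 (mod 859)
5^64 ≡ 857^2 = 734449 ≡ 4 (mod 859)
5^128 ≡ 4^2 = 16 ≡ 16 (mod 859)
5^256 ≡ 16^2 = 256 ≡ 256 (mod 859)
429 = 256 + 128 + 32 + 8 + 4 + 1 in binary powers of 2.
So 5^429 ≡ 256 · 16 · 857 · 639 · 625 · 5 ≡ 1 (mod 859).
Since 5^d ≡ 1 (mod 859), base 5 does not prove 859 composite.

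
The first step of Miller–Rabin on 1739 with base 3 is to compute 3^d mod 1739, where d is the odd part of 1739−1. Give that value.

1739 − 1 = 1738 = 2^1 · 869, so d = 869.
3^1 ≡ 3 (mod 1739)
3^2 ≡ 3^2 = 9 ≡ 9 (mod 1739)
3^4 ≡ 9^2 = 81 ≡ 81 (mod 1739)
3^8 ≡ 81^2 = 6561 ≡ 1344 (mod 1739)
3^16 ≡ 1344^2 = 1806336 ≡ 1254 (mod 1739)
3^32 ≡ 1254^2 = 1572516 ≡ 460 (mod 1739)
3^64 ≡ 460^2 = 211600 ≡ 1181 (mod 1739)
3^128 ≡ 1181^2 = 1394761 ≡ 83 (mod 1739)
3^256 ≡ 83^2 = 6889 ≡ 1672 (mod 1739)
3^512 ≡ 1672^2 = 2795584 ≡ 1011 (mod 1739)
869 = 512 + 256 + 64 + 32 + 4 + 1 in binary powers of 2.
So 3^869 ≡ 1011 · 1672 · 1181 · 460 · 81 · 3 ≡ 946 (mod 1739).
Squaring chain: 946; never reaches −1, so base 3 is a Miller–Rabin witness that 1739 is composite.

946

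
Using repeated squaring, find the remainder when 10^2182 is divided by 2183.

972

10^1 ≡ 10 (mod 2183)
10^2 ≡ 10^2 = 100 ≡ 100 (mod 2183)
10^4 ≡ 100^2 = 10000 ≡ 1268 (mod 2183)
10^8 ≡ 1268^2 = 1607824 ≡ 1136 (mod 2183)
10^16 ≡ 1136^2 = 1290496 ≡ 343 (mod 2183)
10^32 ≡ 343^2 = 117649 ≡ 1950 (mod 2183)
10^64 ≡ 1950^2 = 3802500 ≡ 1897 (mod 2183)
10^128 ≡ 1897^2 = 3598609 ≡ 1025 (mod 2183)
10^256 ≡ 1025^2 = 1050625 ≡ 602 (mod 2183)
10^512 ≡ 602^2 = 362404 ≡ 26 (mod 2183)
10^1024 ≡ 26^2 = 676 ≡ 676 (mod 2183)
10^2048 ≡ 676^2 = 456976 ≡ 729 (mod 2183)
2182 = 2048 + 128 + 4 + 2 in binary powers of 2.
So 10^2182 ≡ 729 · 1025 · 1268 · 100 ≡ 972 (mod 2183).
Since 972 ≠ 1, base 10 is a Fermat witness: 2183 is composite.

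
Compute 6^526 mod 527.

6^1 ≡ 6 (mod 527)
6^2 ≡ 6^2 = 36 ≡ 36 (mod 527)
6^4 ≡ 36^2 = 1296 ≡ 242 (mod 527)
6^8 ≡ 242^2 = 58564 ≡ 67 (mod 527)
6^16 ≡ 67^2 = 4489 ≡ 273 (mod 527)
6^32 ≡ 273^2 = 74529 ≡ 222 (mod 527)
6^64 ≡ 222^2 = 49284 ≡ 273 (mod 527)
6^128 ≡ 273^2 = 74529 ≡ 222 (mod 527)
6^256 ≡ 222^2 = 49284 ≡ 273 (mod 527)
6^512 ≡ 273^2 = 74529 ≡ 222 (mod 527)
526 = 512 + 8 + 4 + 2 in binary powers of 2.
So 6^526 ≡ 222 · 67 · 242 · 36 ≡ 366 (mod 527).
Since 366 ≠ 1, base 6 is a Fermat witness: 527 is composite.

366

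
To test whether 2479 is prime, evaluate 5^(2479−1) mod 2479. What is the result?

545

5^1 ≡ 5 (mod 2479)
5^2 ≡ 5^2 = 25 ≡ 25 (mod 2479)
5^4 ≡ 25^2 = 625 ≡ 625 (mod 2479)
5^8 ≡ 625^2 = 390625 ≡ 1422 (mod 2479)
5^16 ≡ 1422^2 = 2022084 ≡ 1699 (mod 2479)
5^32 ≡ 1699^2 = 2886601 ≡ 1045 (mod 2479)
5^64 ≡ 1045^2 = 1092025 ≡ 1265 (mod 2479)
5^128 ≡ 1265^2 = 1600225 ≡ 1270 (mod 2479)
5^256 ≡ 1270^2 = 1612900 ≡ 1550 (mod 2479)
5^512 ≡ 1550^2 = 2402500 ≡ 349 (mod 2479)
5^1024 ≡ 349^2 = 121801 ≡ 330 (mod 2479)
5^2048 ≡ 330^2 = 108900 ≡ 2303 (mod 2479)
2478 = 2048 + 256 + 128 + 32 + 8 + 4 + 2 in binary powers of 2.
So 5^2478 ≡ 2303 · 1550 · 1270 · 1045 · 1422 · 625 · 25 ≡ 545 (mod 2479).
Since 545 ≠ 1, base 5 is a Fermat witness: 2479 is composite.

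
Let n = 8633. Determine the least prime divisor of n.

8633 is odd.
Digit sum 20, not divisible by 3.
Ends in 3: not divisible by 5.
7: 8633 = 7·1233 + 2
11: 8633 = 11·784 + 9
13: 8633 = 13·664 + 1
17: 8633 = 17·507 + 14
19: 8633 = 19·454 + 7
23: 8633 = 23·375 + 8
29: 8633 = 29·297 + 20
31: 8633 = 31·278 + 15
37: 8633 = 37·233 + 12
41: 8633 = 41·210 + 23
43: 8633 = 43·200 + 33
47: 8633 = 47·183 + 32
53: 8633 = 53·162 + 47
59: 8633 = 59·146 + 19
61: 8633 = 61·141 + 32
67: 8633 = 67·128 + 57
71: 8633 = 71·121 + 42
73: 8633 = 73·118 + 19
79: 8633 = 79·109 + 22
83: 8633 = 83·104 + 1
89: 8633 = 89·97

89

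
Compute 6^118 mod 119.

6^1 ≡ 6 (mod 119)
6^2 ≡ 6^2 = 36 ≡ 36 (mod 119)
6^4 ≡ 36^2 = 1296 ≡ 106 (mod 119)
6^8 ≡ 106^2 = 11236 ≡ 50 (mod 119)
6^16 ≡ 50^2 = 2500 ≡ 1 (mod 119)
6^32 ≡ 1^2 = 1 ≡ 1 (mod 119)
6^64 ≡ 1^2 = 1 ≡ 1 (mod 119)
118 = 64 + 32 + 16 + 4 + 2 in binary powers of 2.
So 6^118 ≡ 1 · 1 · 1 · 106 · 36 ≡ 8 (mod 119).
Since 8 ≠ 1, base 6 is a Fermat witness: 119 is composite.

8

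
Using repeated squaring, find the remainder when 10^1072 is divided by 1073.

10^1 ≡ 10 (mod 1073)
10^2 ≡ 10^2 = 100 ≡ 100 (mod 1073)
10^4 ≡ 100^2 = 10000 ≡ 343 (mod 1073)
10^8 ≡ 343^2 = 117649 ≡ 692 (mod 1073)
10^16 ≡ 692^2 = 478864 ≡ 306 (mod 1073)
10^32 ≡ 306^2 = 93636 ≡ 285 (mod 1073)
10^64 ≡ 285^2 = 81225 ≡ 750 (mod 1073)
10^128 ≡ 750^2 = 562500 ≡ 248 (mod 1073)
10^256 ≡ 248^2 = 61504 ≡ 343 (mod 1073)
10^512 ≡ 343^2 = 117649 ≡ 692 (mod 1073)
10^1024 ≡ 692^2 = 478864 ≡ 306 (mod 1073)
1072 = 1024 + 32 + 16 in binary powers of 2.
So 10^1072 ≡ 306 · 285 · 306 ≡ 750 (mod 1073).
Since 750 ≠ 1, base 10 is a Fermat witness: 1073 is composite.

750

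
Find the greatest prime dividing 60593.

79

60593 = 13 · 4661
4661 = 59 · 79
79 is prime.
So 60593 = 13 · 59 · 79; the largest prime factor is 79.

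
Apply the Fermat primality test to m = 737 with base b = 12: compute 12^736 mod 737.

639

12^1 ≡ 12 (mod 737)
12^2 ≡ 12^2 = 144 ≡ 144 (mod 737)
12^4 ≡ 144^2 = 20736 ≡ 100 (mod 737)
12^8 ≡ 100^2 = 10000 ≡ 419 (mod 737)
12^16 ≡ 419^2 = 175561 ≡ 155 (mod 737)
12^32 ≡ 155^2 = 24025 ≡ 441 (mod 737)
12^64 ≡ 441^2 = 194481 ≡ 650 (mod 737)
12^128 ≡ 650^2 = 422500 ≡ 199 (mod 737)
12^256 ≡ 199^2 = 39601 ≡ 540 (mod 737)
12^512 ≡ 540^2 = 291600 ≡ 485 (mod 737)
736 = 512 + 128 + 64 + 32 in binary powers of 2.
So 12^736 ≡ 485 · 199 · 650 · 441 ≡ 639 (mod 737).
Since 639 ≠ 1, base 12 is a Fermat witness: 737 is composite.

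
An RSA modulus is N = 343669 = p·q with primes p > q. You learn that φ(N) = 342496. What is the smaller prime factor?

557

φ(n) = (p−1)(q−1) = n − (p+q) + 1, so p + q = 343669 − 342496 + 1 = 1174.
p and q are the roots of t² − 1174t + 343669 = 0.
Discriminant: 1174² − 4·343669 = 1378276 − 1374676 = 3600; √3600 = 60.
q = (1174 − 60)/2 = 557, p = (1174 + 60)/2 = 617.
Check: 557 · 617 = 343669.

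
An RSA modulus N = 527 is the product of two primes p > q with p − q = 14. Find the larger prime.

31

Since p = q + 14, we have 527 = q(q + 14), so q² + 14q − 527 = 0.
Discriminant: 14² + 4·527 = 196 + 2108 = 2304; √2304 = 48.
q = (−14 + 48)/2 = 17, and p = q + 14 = 31.
Check: 17 · 31 = 527.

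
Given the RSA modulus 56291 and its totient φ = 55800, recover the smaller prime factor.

φ(n) = (p−1)(q−1) = n − (p+q) + 1, so p + q = 56291 − 55800 + 1 = 492.
p and q are the roots of t² − 492t + 56291 = 0.
Discriminant: 492² − 4·56291 = 242064 − 225164 = 16900; √16900 = 130.
q = (492 − 130)/2 = 181, p = (492 + 130)/2 = 311.
Check: 181 · 311 = 56291.

181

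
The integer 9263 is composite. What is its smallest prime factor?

59

9263 is odd.
Digit sum 20, not divisible by 3.
Ends in 3: not divisible by 5.
7: 9263 = 7·1323 + 2
11: 9263 = 11·842 + 1
13: 9263 = 13·712 + 7
17: 9263 = 17·544 + 15
19: 9263 = 19·487 + 10
23: 9263 = 23·402 + 17
29: 9263 = 29·319 + 12
31: 9263 = 31·298 + 25
37: 9263 = 37·250 + 13
41: 9263 = 41·225 + 38
43: 9263 = 43·215 + 18
47: 9263 = 47·197 + 4
53: 9263 = 53·174 + 41
59: 9263 = 59·157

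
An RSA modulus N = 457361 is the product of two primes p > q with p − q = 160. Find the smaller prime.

601

Since p = q + 160, we have 457361 = q(q + 160), so q² + 160q − 457361 = 0.
Discriminant: 160² + 4·457361 = 25600 + 1829444 = 1855044; √1855044 = 1362.
q = (−160 + 1362)/2 = 601, and p = q + 160 = 761.
Check: 601 · 761 = 457361.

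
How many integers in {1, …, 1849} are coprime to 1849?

1806

Factor: 1849 = 43^2.
φ(1849) = 43^1·(43−1) = 1806.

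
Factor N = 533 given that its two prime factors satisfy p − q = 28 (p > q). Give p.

41

Since p = q + 28, we have 533 = q(q + 28), so q² + 28q − 533 = 0.
Discriminant: 28² + 4·533 = 784 + 2132 = 2916; √2916 = 54.
q = (−28 + 54)/2 = 13, and p = q + 28 = 41.
Check: 13 · 41 = 533.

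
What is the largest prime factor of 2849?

2849 = 7 · 407
407 = 11 · 37
37 is prime.
So 2849 = 7 · 11 · 37; the largest prime factor is 37.

37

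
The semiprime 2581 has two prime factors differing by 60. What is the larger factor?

89

Since p = q + 60, we have 2581 = q(q + 60), so q² + 60q − 2581 = 0.
Discriminant: 60² + 4·2581 = 3600 + 10324 = 13924; √13924 = 118.
q = (−60 + 118)/2 = 29, and p = q + 60 = 89.
Check: 29 · 89 = 2581.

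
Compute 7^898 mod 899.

484

7^1 ≡ 7 (mod 899)
7^2 ≡ 7^2 = 49 ≡ 49 (mod 899)
7^4 ≡ 49^2 = 2401 ≡ 603 (mod 899)
7^8 ≡ 603^2 = 363609 ≡ 413 (mod 899)
7^16 ≡ 413^2 = 170569 ≡ 658 (mod 899)
7^32 ≡ 658^2 = 432964 ≡ 545 (mod 899)
7^64 ≡ 545^2 = 297025 ≡ 355 (mod 899)
7^128 ≡ 355^2 = 126025 ≡ 165 (mod 899)
7^256 ≡ 165^2 = 27225 ≡ 255 (mod 899)
7^512 ≡ 255^2 = 65025 ≡ 297 (mod 899)
898 = 512 + 256 + 128 + 2 in binary powers of 2.
So 7^898 ≡ 297 · 255 · 165 · 49 ≡ 484 (mod 899).
Since 484 ≠ 1, base 7 is a Fermat witness: 899 is composite.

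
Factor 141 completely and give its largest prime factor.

141 = 3 · 47
47 is prime.
So 141 = 3 · 47; the largest prime factor is 47.

47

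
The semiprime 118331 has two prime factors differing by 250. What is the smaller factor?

Since p = q + 250, we have 118331 = q(q + 250), so q² + 250q − 118331 = 0.
Discriminant: 250² + 4·118331 = 62500 + 473324 = 535824; √535824 = 732.
q = (−250 + 732)/2 = 241, and p = q + 250 = 491.
Check: 241 · 491 = 118331.

241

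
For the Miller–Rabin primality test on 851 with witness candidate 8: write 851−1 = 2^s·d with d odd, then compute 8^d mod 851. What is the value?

851 − 1 = 850 = 2^1 · 425, so d = 425.
8^1 ≡ 8 (mod 851)
8^2 ≡ 8^2 = 64 ≡ 64 (mod 851)
8^4 ≡ 64^2 = 4096 ≡ 692 (mod 851)
8^8 ≡ 692^2 = 478864 ≡ 602 (mod 851)
8^16 ≡ 602^2 = 362404 ≡ 729 (mod 851)
8^32 ≡ 729^2 = 531441 ≡ 417 (mod 851)
8^64 ≡ 417^2 = 173889 ≡ 285 (mod 851)
8^128 ≡ 285^2 = 81225 ≡ 380 (mod 851)
8^256 ≡ 380^2 = 144400 ≡ 581 (mod 851)
425 = 256 + 128 + 32 + 8 + 1 in binary powers of 2.
So 8^425 ≡ 581 · 380 · 417 · 602 · 8 ≡ 541 (mod 851).
Squaring chain: 541; never reaches −1, so base 8 is a Miller–Rabin witness that 851 is composite.

541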